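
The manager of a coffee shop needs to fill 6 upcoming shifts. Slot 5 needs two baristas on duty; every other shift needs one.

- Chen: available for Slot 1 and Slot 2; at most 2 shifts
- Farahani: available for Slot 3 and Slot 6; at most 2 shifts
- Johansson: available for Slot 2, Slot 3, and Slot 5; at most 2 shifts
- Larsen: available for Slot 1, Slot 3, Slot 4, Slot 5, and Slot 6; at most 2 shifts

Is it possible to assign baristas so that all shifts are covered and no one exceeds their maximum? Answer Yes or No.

Yes

Slot 4 can only be covered by Larsen, so that assignment is forced.
Slot 5 can only be covered by Johansson and Larsen, so that assignment is forced.
One valid schedule: Slot 1→Chen, Slot 2→Chen, Slot 3→Farahani, Slot 4→Larsen, Slot 5→Johansson+Larsen, Slot 6→Farahani.
Loads: Chen 2/2, Farahani 2/2, Johansson 1/2, Larsen 2/2 — all within limits.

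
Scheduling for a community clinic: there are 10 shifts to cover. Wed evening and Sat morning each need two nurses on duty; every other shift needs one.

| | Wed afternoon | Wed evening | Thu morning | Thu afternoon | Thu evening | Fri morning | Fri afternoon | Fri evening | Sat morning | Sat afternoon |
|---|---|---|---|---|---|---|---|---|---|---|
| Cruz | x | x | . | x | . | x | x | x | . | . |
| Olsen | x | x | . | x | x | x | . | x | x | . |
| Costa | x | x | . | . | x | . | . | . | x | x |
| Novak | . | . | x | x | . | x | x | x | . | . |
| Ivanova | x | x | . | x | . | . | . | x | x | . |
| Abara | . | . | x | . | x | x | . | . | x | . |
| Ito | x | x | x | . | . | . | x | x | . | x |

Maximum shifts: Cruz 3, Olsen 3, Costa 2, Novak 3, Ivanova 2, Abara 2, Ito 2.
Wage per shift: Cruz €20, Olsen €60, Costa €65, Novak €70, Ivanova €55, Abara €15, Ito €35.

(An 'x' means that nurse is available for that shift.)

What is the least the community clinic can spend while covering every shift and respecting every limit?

€450

Picking the cheapest available nurse for each shift independently would cost €285, but that ignores the shift limits.
An optimal schedule: Wed afternoon→Ito, Wed evening→Ivanova+Olsen, Thu morning→Abara, Thu afternoon→Cruz, Thu evening→Abara, Fri morning→Cruz, Fri afternoon→Cruz, Fri evening→Olsen, Sat morning→Ivanova+Olsen, Sat afternoon→Ito.
Total: 35 + 55 + 60 + 15 + 20 + 15 + 20 + 20 + 60 + 55 + 60 + 35 = €450.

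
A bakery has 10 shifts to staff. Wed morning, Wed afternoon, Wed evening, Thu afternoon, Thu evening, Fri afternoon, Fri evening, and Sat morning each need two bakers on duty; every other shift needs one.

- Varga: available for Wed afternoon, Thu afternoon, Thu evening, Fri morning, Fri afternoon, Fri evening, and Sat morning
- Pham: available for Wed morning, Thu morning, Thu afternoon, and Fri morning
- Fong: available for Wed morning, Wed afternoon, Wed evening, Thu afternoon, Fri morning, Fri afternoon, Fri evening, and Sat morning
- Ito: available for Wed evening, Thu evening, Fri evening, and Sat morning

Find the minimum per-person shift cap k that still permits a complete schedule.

5

With 4 bakers and 18 worker-slots to fill, someone must work at least ⌈18/4⌉ = 5 shifts, so k ≥ 5.
k = 5 works: Wed morning→Pham+Fong, Wed afternoon→Varga+Fong, Wed evening→Fong+Ito, Thu morning→Pham, Thu afternoon→Varga+Pham, Thu evening→Varga+Ito, Fri morning→Pham, Fri afternoon→Varga+Fong, Fri evening→Varga+Ito, Sat morning→Fong+Ito.
Loads: Varga 5, Pham 4, Fong 5, Ito 4 — all ≤ 5.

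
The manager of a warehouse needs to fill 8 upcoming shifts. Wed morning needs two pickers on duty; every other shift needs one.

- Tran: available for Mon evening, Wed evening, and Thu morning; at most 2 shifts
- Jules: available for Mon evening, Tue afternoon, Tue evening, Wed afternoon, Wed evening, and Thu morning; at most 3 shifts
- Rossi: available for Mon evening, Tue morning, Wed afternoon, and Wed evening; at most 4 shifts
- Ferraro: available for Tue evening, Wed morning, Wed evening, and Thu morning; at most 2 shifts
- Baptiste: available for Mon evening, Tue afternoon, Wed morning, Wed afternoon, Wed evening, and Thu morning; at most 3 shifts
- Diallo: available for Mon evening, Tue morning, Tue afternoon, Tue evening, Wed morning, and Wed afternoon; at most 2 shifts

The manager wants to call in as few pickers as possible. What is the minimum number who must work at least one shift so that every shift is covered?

3

9 slots to fill and no one can take more than 4, so at least ⌈9/4⌉ = 3 pickers are needed.
Rossi, Ferraro, and Baptiste alone can cover everything: Mon evening→Rossi, Tue morning→Rossi, Tue afternoon→Baptiste, Tue evening→Ferraro, Wed morning→Ferraro+Baptiste, Wed afternoon→Rossi, Wed evening→Rossi, Thu morning→Baptiste.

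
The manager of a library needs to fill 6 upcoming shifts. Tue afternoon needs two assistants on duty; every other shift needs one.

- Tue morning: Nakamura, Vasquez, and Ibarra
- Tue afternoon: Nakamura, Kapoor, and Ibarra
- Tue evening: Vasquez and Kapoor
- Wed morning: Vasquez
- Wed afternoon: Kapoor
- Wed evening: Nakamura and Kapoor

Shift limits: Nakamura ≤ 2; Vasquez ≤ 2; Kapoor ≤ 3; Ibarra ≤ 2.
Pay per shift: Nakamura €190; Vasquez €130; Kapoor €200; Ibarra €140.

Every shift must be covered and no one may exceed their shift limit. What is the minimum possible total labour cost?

Wed morning can only be covered by Vasquez, so that assignment is forced.
Wed afternoon can only be covered by Kapoor, so that assignment is forced.
Picking the cheapest available assistant for each shift independently would cost €1110, but that ignores the shift limits.
An optimal schedule: Tue morning→Ibarra, Tue afternoon→Ibarra+Nakamura, Tue evening→Vasquez, Wed morning→Vasquez, Wed afternoon→Kapoor, Wed evening→Nakamura.
Total: 140 + 140 + 190 + 130 + 130 + 200 + 190 = €1120.

€1120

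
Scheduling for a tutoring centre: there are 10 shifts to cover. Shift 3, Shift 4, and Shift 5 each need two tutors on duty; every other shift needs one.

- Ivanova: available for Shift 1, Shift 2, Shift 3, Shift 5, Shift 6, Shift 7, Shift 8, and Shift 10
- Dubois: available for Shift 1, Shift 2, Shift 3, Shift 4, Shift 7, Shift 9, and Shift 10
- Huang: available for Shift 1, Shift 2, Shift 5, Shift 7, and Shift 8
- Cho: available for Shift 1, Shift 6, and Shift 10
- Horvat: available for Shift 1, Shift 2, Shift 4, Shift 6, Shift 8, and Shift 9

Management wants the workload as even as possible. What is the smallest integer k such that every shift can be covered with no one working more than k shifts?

3

With 5 tutors and 13 worker-slots to fill, someone must work at least ⌈13/5⌉ = 3 shifts, so k ≥ 3.
k = 3 works: Shift 1→Cho, Shift 2→Horvat, Shift 3→Ivanova+Dubois, Shift 4→Dubois+Horvat, Shift 5→Ivanova+Huang, Shift 6→Ivanova, Shift 7→Huang, Shift 8→Huang, Shift 9→Dubois, Shift 10→Cho.
Loads: Ivanova 3, Dubois 3, Huang 3, Cho 2, Horvat 2 — all ≤ 3.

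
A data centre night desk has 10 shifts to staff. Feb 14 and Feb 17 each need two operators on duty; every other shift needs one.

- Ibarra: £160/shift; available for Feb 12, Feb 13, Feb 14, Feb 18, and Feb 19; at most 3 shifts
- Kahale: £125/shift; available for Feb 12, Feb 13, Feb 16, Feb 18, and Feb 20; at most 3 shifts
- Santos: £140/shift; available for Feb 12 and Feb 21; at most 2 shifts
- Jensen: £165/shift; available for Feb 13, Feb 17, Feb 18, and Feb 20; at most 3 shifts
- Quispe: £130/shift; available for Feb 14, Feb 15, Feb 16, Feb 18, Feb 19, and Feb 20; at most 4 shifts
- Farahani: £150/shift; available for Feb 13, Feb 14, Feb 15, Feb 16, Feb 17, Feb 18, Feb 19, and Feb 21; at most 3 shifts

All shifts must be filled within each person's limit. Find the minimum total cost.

Feb 17 can only be covered by Jensen and Farahani, so that assignment is forced.
Picking the cheapest available operator for each shift independently would cost £1620, but that ignores the shift limits.
An optimal schedule: Feb 12→Santos, Feb 13→Kahale, Feb 14→Quispe+Farahani, Feb 15→Quispe, Feb 16→Kahale, Feb 17→Farahani+Jensen, Feb 18→Quispe, Feb 19→Quispe, Feb 20→Kahale, Feb 21→Santos.
Total: 140 + 125 + 130 + 150 + 130 + 125 + 150 + 165 + 130 + 130 + 125 + 140 = £1640.

£1640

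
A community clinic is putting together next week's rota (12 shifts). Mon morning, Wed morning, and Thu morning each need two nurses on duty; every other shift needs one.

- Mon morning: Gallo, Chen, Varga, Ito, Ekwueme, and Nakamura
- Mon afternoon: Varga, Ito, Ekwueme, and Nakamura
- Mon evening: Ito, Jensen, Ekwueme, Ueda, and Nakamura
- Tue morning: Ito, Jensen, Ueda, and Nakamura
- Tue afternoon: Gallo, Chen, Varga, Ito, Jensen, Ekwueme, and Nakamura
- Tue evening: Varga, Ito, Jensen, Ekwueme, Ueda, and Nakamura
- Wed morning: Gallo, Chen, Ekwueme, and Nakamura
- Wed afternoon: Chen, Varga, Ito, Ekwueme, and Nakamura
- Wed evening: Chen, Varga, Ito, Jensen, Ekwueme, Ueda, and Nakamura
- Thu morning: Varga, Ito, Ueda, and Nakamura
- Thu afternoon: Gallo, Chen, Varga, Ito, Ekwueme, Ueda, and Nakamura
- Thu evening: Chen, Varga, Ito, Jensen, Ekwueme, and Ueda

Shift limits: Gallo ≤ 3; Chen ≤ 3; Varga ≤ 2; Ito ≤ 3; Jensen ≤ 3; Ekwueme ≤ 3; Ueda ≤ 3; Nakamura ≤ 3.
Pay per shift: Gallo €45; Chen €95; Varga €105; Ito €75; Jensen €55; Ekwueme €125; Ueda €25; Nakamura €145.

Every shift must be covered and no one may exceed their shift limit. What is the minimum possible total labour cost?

€885

Picking the cheapest available nurse for each shift independently would cost €705, but that ignores the shift limits.
An optimal schedule: Mon morning→Gallo+Chen, Mon afternoon→Ito, Mon evening→Ueda, Tue morning→Ueda, Tue afternoon→Gallo, Tue evening→Jensen, Wed morning→Gallo+Chen, Wed afternoon→Ito, Wed evening→Jensen, Thu morning→Ueda+Ito, Thu afternoon→Chen, Thu evening→Jensen.
Total: 45 + 95 + 75 + 25 + 25 + 45 + 55 + 45 + 95 + 75 + 55 + 25 + 75 + 95 + 55 = €885.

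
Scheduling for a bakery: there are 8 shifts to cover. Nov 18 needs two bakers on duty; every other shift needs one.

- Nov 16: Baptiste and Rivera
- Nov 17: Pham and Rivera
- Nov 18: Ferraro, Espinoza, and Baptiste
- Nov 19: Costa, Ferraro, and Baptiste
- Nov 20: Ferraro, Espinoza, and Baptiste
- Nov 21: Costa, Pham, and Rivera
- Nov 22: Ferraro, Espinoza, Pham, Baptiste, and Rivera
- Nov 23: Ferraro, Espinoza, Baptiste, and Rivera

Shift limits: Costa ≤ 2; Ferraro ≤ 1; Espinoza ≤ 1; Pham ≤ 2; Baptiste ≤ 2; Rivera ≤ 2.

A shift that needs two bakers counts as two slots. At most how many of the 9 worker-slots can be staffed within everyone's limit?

9

Total capacity across all bakers is 2+1+1+2+2+2 = 10, and 9 slots are needed, so at most 9 can be filled.
An assignment achieving 9: Nov 16→Baptiste, Nov 17→Pham, Nov 18→Ferraro+Espinoza, Nov 19→Costa, Nov 20→Baptiste, Nov 21→Costa, Nov 22→Pham, Nov 23→Rivera.
Loads: Costa 2/2, Ferraro 1/1, Espinoza 1/1, Pham 2/2, Baptiste 2/2, Rivera 1/2.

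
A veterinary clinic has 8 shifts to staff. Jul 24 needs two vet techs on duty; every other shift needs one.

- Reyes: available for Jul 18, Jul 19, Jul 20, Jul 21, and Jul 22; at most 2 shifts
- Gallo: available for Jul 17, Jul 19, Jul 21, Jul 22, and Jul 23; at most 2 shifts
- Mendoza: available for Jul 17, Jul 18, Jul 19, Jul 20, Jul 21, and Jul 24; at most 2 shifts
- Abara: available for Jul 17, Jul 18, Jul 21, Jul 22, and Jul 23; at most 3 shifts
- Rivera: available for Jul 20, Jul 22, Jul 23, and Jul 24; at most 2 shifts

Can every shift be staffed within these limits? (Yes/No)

Jul 24 can only be covered by Mendoza and Rivera, so that assignment is forced.
One valid schedule: Jul 17→Gallo, Jul 18→Reyes, Jul 19→Reyes, Jul 20→Mendoza, Jul 21→Abara, Jul 22→Abara, Jul 23→Gallo, Jul 24→Mendoza+Rivera.
Loads: Reyes 2/2, Gallo 2/2, Mendoza 2/2, Abara 2/3, Rivera 1/2 — all within limits.

Yes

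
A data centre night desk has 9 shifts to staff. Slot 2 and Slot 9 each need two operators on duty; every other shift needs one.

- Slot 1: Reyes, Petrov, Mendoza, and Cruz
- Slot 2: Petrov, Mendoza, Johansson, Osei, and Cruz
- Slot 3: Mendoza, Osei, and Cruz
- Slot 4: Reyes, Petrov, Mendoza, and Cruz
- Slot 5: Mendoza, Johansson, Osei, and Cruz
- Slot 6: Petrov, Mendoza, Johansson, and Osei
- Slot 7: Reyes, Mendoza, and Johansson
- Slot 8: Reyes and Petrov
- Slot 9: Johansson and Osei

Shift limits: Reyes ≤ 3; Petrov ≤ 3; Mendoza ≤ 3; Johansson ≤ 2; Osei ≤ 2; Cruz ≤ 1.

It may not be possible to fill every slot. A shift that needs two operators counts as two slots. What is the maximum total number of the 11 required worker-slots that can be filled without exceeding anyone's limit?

Total capacity across all operators is 3+3+3+2+2+1 = 14, and 11 slots are needed, so at most 11 can be filled.
An assignment achieving 11: Slot 1→Reyes, Slot 2→Petrov+Mendoza, Slot 3→Mendoza, Slot 4→Petrov, Slot 5→Mendoza, Slot 6→Petrov, Slot 7→Reyes, Slot 8→Reyes, Slot 9→Johansson+Osei.
Loads: Reyes 3/3, Petrov 3/3, Mendoza 3/3, Johansson 1/2, Osei 1/2, Cruz 0/1.

11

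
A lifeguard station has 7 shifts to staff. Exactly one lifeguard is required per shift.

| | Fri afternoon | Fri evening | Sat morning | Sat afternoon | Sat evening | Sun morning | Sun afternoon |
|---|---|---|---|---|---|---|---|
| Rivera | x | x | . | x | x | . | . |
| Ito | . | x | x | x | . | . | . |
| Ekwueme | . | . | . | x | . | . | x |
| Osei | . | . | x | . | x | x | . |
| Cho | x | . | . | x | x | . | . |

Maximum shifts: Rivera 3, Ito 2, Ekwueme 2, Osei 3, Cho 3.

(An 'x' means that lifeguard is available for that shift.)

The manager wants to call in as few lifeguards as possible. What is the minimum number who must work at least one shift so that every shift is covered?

7 slots to fill and no one can take more than 3, so at least ⌈7/3⌉ = 3 lifeguards are needed.
Rivera, Ekwueme, and Osei alone can cover everything: Fri afternoon→Rivera, Fri evening→Rivera, Sat morning→Osei, Sat afternoon→Rivera, Sat evening→Osei, Sun morning→Osei, Sun afternoon→Ekwueme.

3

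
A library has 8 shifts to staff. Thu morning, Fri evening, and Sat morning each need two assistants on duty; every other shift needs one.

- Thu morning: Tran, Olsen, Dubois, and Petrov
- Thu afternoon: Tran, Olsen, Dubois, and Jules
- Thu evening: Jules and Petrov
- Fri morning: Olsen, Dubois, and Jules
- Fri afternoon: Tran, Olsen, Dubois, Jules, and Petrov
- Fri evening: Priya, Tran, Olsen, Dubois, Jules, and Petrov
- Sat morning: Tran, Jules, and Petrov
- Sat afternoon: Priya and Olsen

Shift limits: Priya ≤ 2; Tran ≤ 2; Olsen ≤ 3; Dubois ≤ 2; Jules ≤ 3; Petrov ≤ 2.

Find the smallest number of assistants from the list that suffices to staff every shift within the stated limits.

11 slots to fill and no one can take more than 3, so at least ⌈11/3⌉ = 4 assistants are needed.
Any 4 assistants together have capacity at most 3+3+2+2 = 10 < 11 slots, so 4 can never suffice.
Priya, Tran, Olsen, Dubois, and Jules alone can cover everything: Thu morning→Tran+Olsen, Thu afternoon→Olsen, Thu evening→Jules, Fri morning→Olsen, Fri afternoon→Dubois, Fri evening→Priya+Dubois, Sat morning→Tran+Jules, Sat afternoon→Priya.

5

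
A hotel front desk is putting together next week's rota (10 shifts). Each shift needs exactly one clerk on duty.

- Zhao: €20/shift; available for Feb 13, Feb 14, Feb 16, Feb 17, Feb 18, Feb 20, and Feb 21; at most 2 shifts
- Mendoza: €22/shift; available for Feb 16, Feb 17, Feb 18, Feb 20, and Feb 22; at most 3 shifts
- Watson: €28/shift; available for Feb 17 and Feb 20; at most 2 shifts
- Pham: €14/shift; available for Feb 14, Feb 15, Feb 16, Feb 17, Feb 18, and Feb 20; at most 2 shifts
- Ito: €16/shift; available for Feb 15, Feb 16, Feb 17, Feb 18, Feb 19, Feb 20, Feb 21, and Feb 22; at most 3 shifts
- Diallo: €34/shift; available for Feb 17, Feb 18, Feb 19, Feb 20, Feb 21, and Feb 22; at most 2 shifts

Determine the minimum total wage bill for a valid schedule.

Feb 13 can only be covered by Zhao, so that assignment is forced.
Picking the cheapest available clerk for each shift independently would cost €152, but that ignores the shift limits.
An optimal schedule: Feb 13→Zhao, Feb 14→Pham, Feb 15→Pham, Feb 16→Zhao, Feb 17→Mendoza, Feb 18→Mendoza, Feb 19→Ito, Feb 20→Mendoza, Feb 21→Ito, Feb 22→Ito.
Total: 20 + 14 + 14 + 20 + 22 + 22 + 16 + 22 + 16 + 16 = €182.

€182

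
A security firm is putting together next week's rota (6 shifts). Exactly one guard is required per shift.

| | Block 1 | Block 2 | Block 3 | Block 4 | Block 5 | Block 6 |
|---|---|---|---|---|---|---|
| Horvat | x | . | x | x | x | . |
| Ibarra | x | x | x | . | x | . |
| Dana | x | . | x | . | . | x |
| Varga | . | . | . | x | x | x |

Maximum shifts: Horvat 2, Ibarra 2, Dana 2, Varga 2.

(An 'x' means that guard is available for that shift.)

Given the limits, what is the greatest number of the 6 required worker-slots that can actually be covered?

Total capacity across all guards is 2+2+2+2 = 8, and 6 slots are needed, so at most 6 can be filled.
An assignment achieving 6: Block 1→Horvat, Block 2→Ibarra, Block 3→Ibarra, Block 4→Horvat, Block 5→Varga, Block 6→Dana.
Loads: Horvat 2/2, Ibarra 2/2, Dana 1/2, Varga 1/2.

6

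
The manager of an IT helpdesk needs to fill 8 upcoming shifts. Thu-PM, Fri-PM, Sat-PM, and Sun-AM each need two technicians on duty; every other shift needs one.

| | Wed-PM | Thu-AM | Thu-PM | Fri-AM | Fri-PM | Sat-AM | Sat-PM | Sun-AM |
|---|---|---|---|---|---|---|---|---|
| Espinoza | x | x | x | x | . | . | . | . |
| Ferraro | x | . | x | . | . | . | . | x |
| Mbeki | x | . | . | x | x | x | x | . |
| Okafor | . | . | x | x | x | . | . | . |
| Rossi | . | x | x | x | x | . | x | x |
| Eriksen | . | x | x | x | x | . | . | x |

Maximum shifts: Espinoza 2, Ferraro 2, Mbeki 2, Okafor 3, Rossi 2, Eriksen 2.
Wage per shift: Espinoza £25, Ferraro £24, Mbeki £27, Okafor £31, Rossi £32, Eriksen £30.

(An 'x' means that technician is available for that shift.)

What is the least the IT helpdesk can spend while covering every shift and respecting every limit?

£337

Sat-AM can only be covered by Mbeki, so that assignment is forced.
Sat-PM can only be covered by Mbeki and Rossi, so that assignment is forced.
Picking the cheapest available technician for each shift independently would cost £320, but that ignores the shift limits.
An optimal schedule: Wed-PM→Ferraro, Thu-AM→Espinoza, Thu-PM→Espinoza+Okafor, Fri-AM→Okafor, Fri-PM→Eriksen+Okafor, Sat-AM→Mbeki, Sat-PM→Mbeki+Rossi, Sun-AM→Ferraro+Eriksen.
Total: 24 + 25 + 25 + 31 + 31 + 30 + 31 + 27 + 27 + 32 + 24 + 30 = £337.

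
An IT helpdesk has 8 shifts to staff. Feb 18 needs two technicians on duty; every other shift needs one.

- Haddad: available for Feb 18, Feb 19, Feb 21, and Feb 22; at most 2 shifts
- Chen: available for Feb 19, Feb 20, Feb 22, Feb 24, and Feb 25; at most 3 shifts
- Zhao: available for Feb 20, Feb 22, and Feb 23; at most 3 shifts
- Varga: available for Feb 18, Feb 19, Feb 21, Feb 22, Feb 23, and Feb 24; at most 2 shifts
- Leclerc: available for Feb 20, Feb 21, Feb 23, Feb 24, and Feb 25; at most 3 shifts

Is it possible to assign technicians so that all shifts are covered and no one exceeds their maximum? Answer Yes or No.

Yes

Feb 18 can only be covered by Haddad and Varga, so that assignment is forced.
One valid schedule: Feb 18→Haddad+Varga, Feb 19→Haddad, Feb 20→Chen, Feb 21→Varga, Feb 22→Zhao, Feb 23→Zhao, Feb 24→Chen, Feb 25→Chen.
Loads: Haddad 2/2, Chen 3/3, Zhao 2/3, Varga 2/2, Leclerc 0/3 — all within limits.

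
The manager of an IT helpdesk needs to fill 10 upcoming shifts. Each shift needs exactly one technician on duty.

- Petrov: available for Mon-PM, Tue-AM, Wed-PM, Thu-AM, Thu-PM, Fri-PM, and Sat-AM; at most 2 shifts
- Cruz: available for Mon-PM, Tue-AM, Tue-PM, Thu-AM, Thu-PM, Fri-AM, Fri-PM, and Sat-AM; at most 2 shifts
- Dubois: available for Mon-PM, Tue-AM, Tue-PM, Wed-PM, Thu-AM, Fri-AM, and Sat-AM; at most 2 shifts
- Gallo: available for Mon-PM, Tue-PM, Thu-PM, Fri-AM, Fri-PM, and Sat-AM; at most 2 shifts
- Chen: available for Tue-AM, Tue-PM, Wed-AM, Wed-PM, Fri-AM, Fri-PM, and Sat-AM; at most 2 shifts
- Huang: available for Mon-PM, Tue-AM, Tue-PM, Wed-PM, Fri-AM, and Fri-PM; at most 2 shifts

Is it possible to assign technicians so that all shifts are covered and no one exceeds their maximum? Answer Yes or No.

Wed-AM can only be covered by Chen, so that assignment is forced.
One valid schedule: Mon-PM→Cruz, Tue-AM→Cruz, Tue-PM→Dubois, Wed-AM→Chen, Wed-PM→Dubois, Thu-AM→Petrov, Thu-PM→Petrov, Fri-AM→Gallo, Fri-PM→Gallo, Sat-AM→Chen.
Loads: Petrov 2/2, Cruz 2/2, Dubois 2/2, Gallo 2/2, Chen 2/2, Huang 0/2 — all within limits.

Yes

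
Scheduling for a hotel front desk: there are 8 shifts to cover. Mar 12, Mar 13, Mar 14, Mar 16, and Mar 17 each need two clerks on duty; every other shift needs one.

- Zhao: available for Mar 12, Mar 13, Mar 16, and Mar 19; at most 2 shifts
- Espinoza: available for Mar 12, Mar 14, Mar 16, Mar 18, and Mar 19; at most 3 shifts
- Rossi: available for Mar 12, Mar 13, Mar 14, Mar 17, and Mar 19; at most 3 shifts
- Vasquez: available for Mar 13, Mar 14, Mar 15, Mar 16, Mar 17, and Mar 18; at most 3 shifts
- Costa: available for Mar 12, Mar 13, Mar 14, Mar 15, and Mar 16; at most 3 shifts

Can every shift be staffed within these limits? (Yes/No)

Yes

Mar 17 can only be covered by Rossi and Vasquez, so that assignment is forced.
One valid schedule: Mar 12→Zhao+Espinoza, Mar 13→Rossi+Vasquez, Mar 14→Rossi+Costa, Mar 15→Vasquez, Mar 16→Espinoza+Costa, Mar 17→Rossi+Vasquez, Mar 18→Espinoza, Mar 19→Zhao.
Loads: Zhao 2/2, Espinoza 3/3, Rossi 3/3, Vasquez 3/3, Costa 2/3 — all within limits.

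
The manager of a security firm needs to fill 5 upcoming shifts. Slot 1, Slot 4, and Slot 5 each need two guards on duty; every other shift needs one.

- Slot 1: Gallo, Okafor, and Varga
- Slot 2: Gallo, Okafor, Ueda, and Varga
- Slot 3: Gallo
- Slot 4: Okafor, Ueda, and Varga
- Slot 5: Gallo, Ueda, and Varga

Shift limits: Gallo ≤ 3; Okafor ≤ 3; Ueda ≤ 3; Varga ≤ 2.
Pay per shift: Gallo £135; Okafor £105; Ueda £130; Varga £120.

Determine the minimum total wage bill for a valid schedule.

Slot 3 can only be covered by Gallo, so that assignment is forced.
Picking the cheapest available guard for each shift independently would cost £940, but that ignores the shift limits.
An optimal schedule: Slot 1→Okafor+Varga, Slot 2→Okafor, Slot 3→Gallo, Slot 4→Okafor+Ueda, Slot 5→Varga+Ueda.
Total: 105 + 120 + 105 + 135 + 105 + 130 + 120 + 130 = £950.

£950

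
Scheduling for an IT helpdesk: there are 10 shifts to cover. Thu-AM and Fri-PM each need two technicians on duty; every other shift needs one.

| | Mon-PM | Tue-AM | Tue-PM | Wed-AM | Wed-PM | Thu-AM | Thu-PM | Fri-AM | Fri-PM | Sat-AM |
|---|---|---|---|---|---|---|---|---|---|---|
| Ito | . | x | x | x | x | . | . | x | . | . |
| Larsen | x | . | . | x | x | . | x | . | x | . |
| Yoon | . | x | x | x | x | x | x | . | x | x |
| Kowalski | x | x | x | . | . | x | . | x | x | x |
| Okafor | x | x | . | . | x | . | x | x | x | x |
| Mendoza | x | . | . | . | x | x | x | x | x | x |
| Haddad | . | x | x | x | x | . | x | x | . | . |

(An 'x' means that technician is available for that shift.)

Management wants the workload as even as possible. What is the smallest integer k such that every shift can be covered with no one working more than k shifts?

2

With 7 technicians and 12 worker-slots to fill, someone must work at least ⌈12/7⌉ = 2 shifts, so k ≥ 2.
k = 2 works: Mon-PM→Larsen, Tue-AM→Kowalski, Tue-PM→Ito, Wed-AM→Ito, Wed-PM→Mendoza, Thu-AM→Yoon+Kowalski, Thu-PM→Larsen, Fri-AM→Okafor, Fri-PM→Okafor+Mendoza, Sat-AM→Yoon.
Loads: Ito 2, Larsen 2, Yoon 2, Kowalski 2, Okafor 2, Mendoza 2, Haddad 0 — all ≤ 2.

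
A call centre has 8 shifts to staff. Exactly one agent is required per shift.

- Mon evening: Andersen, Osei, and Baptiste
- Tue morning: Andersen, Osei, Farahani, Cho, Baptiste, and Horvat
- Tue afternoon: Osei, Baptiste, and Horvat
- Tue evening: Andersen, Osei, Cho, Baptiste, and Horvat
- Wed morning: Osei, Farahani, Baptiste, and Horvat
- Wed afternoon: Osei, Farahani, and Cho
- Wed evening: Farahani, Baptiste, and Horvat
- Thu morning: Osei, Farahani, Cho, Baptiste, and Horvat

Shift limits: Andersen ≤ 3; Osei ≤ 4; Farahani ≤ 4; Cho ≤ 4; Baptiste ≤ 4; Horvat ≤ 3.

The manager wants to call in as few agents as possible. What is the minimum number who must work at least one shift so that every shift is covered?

2

8 slots to fill and no one can take more than 4, so at least ⌈8/4⌉ = 2 agents are needed.
Osei and Farahani alone can cover everything: Mon evening→Osei, Tue morning→Osei, Tue afternoon→Osei, Tue evening→Osei, Wed morning→Farahani, Wed afternoon→Farahani, Wed evening→Farahani, Thu morning→Farahani.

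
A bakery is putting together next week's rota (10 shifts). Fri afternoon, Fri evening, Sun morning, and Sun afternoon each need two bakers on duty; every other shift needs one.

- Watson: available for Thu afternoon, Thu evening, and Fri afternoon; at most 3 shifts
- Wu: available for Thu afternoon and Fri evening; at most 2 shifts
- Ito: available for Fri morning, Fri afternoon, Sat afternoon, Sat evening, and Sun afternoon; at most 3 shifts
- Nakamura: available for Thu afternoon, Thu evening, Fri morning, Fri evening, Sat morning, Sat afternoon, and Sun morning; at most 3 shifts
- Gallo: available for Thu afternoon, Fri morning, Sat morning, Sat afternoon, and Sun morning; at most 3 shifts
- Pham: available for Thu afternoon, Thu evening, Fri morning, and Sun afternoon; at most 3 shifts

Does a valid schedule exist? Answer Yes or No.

Fri afternoon can only be covered by Watson and Ito, so that assignment is forced.
Fri evening can only be covered by Wu and Nakamura, so that assignment is forced.
Sat evening can only be covered by Ito, so that assignment is forced.
One valid schedule: Thu afternoon→Watson, Thu evening→Watson, Fri morning→Gallo, Fri afternoon→Watson+Ito, Fri evening→Wu+Nakamura, Sat morning→Nakamura, Sat afternoon→Gallo, Sat evening→Ito, Sun morning→Nakamura+Gallo, Sun afternoon→Ito+Pham.
Loads: Watson 3/3, Wu 1/2, Ito 3/3, Nakamura 3/3, Gallo 3/3, Pham 1/3 — all within limits.

Yes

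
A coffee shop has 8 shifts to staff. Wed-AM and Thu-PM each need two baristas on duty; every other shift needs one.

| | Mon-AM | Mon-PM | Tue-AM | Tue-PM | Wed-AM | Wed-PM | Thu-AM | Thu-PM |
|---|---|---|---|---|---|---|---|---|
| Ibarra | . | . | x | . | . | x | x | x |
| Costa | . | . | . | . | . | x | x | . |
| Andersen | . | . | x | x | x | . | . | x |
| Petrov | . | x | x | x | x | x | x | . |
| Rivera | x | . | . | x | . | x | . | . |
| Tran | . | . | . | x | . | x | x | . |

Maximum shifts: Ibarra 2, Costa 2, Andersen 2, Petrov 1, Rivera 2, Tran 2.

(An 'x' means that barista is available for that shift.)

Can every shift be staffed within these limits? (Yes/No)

No

Total capacity is 11 and 10 slots are needed, so capacity alone doesn't rule it out.
Shifts {Mon-PM, Wed-AM} need 3 worker-slots in total, but the baristas available for any of those shifts (Andersen and Petrov) can supply at most 2 among them. So no valid schedule exists.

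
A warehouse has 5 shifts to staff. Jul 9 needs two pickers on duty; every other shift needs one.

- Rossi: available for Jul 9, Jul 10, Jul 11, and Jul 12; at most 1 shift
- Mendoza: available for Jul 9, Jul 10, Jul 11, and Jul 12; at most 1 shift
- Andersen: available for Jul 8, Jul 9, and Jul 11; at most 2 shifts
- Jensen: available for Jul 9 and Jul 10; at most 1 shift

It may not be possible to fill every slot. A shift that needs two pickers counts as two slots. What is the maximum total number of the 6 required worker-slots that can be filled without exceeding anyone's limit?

Total capacity across all pickers is 1+1+2+1 = 5, and 6 slots are needed, so at most 5 can be filled.
An assignment achieving 5: Jul 8→Andersen, Jul 9→Jensen, Jul 10→Mendoza, Jul 11→Andersen, Jul 12→Rossi.
Loads: Rossi 1/1, Mendoza 1/1, Andersen 2/2, Jensen 1/1.

5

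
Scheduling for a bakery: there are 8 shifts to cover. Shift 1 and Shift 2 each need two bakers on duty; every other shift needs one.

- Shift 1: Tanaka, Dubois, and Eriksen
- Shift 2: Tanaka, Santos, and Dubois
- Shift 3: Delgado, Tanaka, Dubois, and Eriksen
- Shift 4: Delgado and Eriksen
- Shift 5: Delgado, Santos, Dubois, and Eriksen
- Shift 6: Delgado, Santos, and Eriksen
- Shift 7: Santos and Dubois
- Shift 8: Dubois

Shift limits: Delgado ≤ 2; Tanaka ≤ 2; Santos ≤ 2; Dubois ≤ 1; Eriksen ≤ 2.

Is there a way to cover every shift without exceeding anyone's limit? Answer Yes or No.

Total capacity is 2+2+2+1+2 = 9 but 10 worker-slots are needed — infeasible.

No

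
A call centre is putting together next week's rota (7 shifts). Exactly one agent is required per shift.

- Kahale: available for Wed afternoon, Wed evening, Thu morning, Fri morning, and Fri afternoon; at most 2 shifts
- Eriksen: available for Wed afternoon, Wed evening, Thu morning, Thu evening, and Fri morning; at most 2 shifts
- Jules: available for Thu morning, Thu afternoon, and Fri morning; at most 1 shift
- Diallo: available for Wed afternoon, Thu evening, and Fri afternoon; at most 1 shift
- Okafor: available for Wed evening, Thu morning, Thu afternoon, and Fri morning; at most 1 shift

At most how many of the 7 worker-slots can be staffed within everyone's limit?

Total capacity across all agents is 2+2+1+1+1 = 7, and 7 slots are needed, so at most 7 can be filled.
An assignment achieving 7: Wed afternoon→Diallo, Wed evening→Kahale, Thu morning→Eriksen, Thu afternoon→Jules, Thu evening→Eriksen, Fri morning→Okafor, Fri afternoon→Kahale.
Loads: Kahale 2/2, Eriksen 2/2, Jules 1/1, Diallo 1/1, Okafor 1/1.

7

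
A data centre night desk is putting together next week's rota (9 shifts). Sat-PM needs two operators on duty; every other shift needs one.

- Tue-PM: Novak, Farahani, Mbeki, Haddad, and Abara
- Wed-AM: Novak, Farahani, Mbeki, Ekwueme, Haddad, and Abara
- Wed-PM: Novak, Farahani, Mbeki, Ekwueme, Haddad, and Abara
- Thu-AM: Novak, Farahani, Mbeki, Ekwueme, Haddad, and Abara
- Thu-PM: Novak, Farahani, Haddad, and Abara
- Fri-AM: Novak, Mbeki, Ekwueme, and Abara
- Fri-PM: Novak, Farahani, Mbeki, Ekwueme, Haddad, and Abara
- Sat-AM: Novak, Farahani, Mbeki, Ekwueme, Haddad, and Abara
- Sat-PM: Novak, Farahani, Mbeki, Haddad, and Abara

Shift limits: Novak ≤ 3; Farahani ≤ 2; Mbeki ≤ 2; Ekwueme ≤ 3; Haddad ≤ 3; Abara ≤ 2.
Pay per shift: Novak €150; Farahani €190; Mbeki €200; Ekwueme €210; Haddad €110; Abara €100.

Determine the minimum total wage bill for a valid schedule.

€1360

Picking the cheapest available operator for each shift independently would cost €1010, but that ignores the shift limits.
An optimal schedule: Tue-PM→Haddad, Wed-AM→Haddad, Wed-PM→Haddad, Thu-AM→Novak, Thu-PM→Abara, Fri-AM→Abara, Fri-PM→Novak, Sat-AM→Farahani, Sat-PM→Novak+Farahani.
Total: 110 + 110 + 110 + 150 + 100 + 100 + 150 + 190 + 150 + 190 = €1360.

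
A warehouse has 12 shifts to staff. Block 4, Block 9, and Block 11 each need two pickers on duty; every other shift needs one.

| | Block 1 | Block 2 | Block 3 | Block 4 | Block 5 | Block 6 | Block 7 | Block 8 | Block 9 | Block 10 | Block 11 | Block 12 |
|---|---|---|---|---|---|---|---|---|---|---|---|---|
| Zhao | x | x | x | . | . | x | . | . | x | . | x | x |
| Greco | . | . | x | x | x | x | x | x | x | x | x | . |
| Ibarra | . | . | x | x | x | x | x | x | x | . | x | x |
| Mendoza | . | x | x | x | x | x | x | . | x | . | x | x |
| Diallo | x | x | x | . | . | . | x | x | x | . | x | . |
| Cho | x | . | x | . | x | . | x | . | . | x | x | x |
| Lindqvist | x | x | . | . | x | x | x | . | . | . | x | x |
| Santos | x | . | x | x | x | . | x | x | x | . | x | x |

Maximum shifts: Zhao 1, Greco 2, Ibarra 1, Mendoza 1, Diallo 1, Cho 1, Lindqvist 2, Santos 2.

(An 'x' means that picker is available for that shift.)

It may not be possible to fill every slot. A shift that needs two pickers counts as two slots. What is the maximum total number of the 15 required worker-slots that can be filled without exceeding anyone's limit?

Total capacity across all pickers is 1+2+1+1+1+1+2+2 = 11, and 15 slots are needed, so at most 11 can be filled.
An assignment achieving 11: Block 1→Cho, Block 2→Zhao, Block 3→Santos, Block 4→Greco+Ibarra, Block 5→Lindqvist, Block 6→Mendoza, Block 8→Diallo, Block 9→Santos, Block 10→Greco, Block 12→Lindqvist.
Loads: Zhao 1/1, Greco 2/2, Ibarra 1/1, Mendoza 1/1, Diallo 1/1, Cho 1/1, Lindqvist 2/2, Santos 2/2.

11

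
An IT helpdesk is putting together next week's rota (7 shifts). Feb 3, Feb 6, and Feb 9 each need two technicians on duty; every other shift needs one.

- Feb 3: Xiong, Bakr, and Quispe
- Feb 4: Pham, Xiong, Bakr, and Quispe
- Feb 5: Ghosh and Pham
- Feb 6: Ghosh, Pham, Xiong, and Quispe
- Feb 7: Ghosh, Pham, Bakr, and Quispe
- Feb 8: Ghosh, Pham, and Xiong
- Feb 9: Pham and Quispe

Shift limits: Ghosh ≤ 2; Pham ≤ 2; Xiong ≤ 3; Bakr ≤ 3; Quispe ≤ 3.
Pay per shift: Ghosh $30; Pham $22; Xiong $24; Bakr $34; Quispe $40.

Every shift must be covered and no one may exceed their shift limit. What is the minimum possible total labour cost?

$284

Feb 9 can only be covered by Pham and Quispe, so that assignment is forced.
Picking the cheapest available technician for each shift independently would cost $254, but that ignores the shift limits.
An optimal schedule: Feb 3→Xiong+Bakr, Feb 4→Bakr, Feb 5→Pham, Feb 6→Xiong+Ghosh, Feb 7→Ghosh, Feb 8→Xiong, Feb 9→Pham+Quispe.
Total: 24 + 34 + 34 + 22 + 24 + 30 + 30 + 24 + 22 + 40 = $284.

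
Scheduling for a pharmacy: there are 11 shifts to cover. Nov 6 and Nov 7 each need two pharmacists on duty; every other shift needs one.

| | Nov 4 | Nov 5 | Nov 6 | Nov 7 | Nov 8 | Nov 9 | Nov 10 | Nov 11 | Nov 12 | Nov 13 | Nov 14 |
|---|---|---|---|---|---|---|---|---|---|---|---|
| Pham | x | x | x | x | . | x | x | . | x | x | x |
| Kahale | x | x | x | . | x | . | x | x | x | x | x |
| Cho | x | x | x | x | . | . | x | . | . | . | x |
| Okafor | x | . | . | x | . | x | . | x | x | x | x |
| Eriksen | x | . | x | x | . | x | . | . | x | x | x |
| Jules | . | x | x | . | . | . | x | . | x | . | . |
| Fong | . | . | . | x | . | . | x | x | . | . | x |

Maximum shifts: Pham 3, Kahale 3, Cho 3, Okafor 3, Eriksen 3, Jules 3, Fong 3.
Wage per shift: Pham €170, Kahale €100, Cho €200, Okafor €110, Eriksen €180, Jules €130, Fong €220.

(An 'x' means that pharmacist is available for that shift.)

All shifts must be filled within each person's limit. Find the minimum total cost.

€1710

Nov 8 can only be covered by Kahale, so that assignment is forced.
Picking the cheapest available pharmacist for each shift independently would cost €1420, but that ignores the shift limits.
An optimal schedule: Nov 4→Okafor, Nov 5→Kahale, Nov 6→Jules+Pham, Nov 7→Pham+Eriksen, Nov 8→Kahale, Nov 9→Okafor, Nov 10→Jules, Nov 11→Kahale, Nov 12→Jules, Nov 13→Okafor, Nov 14→Pham.
Total: 110 + 100 + 130 + 170 + 170 + 180 + 100 + 110 + 130 + 100 + 130 + 110 + 170 = €1710.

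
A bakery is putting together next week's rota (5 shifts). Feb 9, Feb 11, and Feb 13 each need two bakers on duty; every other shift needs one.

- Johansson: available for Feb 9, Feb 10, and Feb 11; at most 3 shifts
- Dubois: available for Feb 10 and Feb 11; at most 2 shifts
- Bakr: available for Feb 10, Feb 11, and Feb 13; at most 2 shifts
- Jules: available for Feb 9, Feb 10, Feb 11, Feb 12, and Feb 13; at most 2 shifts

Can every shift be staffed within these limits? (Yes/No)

No

Total capacity is 9 and 8 slots are needed, so capacity alone doesn't rule it out.
Shifts {Feb 9, Feb 12, Feb 13} need 5 worker-slots in total, but the bakers available for any of those shifts (Johansson, Bakr, and Jules) can supply at most 4 among them. So no valid schedule exists.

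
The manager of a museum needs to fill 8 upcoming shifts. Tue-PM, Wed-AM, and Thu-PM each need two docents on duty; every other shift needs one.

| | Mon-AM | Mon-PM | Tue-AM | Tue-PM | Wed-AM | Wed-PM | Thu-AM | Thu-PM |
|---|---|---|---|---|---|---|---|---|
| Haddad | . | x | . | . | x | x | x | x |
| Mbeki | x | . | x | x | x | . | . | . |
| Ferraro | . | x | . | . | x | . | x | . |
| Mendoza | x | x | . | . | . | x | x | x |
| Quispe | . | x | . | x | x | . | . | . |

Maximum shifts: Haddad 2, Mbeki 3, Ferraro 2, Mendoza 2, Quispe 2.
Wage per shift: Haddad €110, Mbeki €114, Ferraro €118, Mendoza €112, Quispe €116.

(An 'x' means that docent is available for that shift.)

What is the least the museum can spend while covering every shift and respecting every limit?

€1254

Tue-AM can only be covered by Mbeki, so that assignment is forced.
Tue-PM can only be covered by Mbeki and Quispe, so that assignment is forced.
Thu-PM can only be covered by Haddad and Mendoza, so that assignment is forced.
Picking the cheapest available docent for each shift independently would cost €1232, but that ignores the shift limits.
An optimal schedule: Mon-AM→Mbeki, Mon-PM→Mendoza, Tue-AM→Mbeki, Tue-PM→Mbeki+Quispe, Wed-AM→Ferraro+Quispe, Wed-PM→Haddad, Thu-AM→Ferraro, Thu-PM→Haddad+Mendoza.
Total: 114 + 112 + 114 + 114 + 116 + 118 + 116 + 110 + 118 + 110 + 112 = €1254.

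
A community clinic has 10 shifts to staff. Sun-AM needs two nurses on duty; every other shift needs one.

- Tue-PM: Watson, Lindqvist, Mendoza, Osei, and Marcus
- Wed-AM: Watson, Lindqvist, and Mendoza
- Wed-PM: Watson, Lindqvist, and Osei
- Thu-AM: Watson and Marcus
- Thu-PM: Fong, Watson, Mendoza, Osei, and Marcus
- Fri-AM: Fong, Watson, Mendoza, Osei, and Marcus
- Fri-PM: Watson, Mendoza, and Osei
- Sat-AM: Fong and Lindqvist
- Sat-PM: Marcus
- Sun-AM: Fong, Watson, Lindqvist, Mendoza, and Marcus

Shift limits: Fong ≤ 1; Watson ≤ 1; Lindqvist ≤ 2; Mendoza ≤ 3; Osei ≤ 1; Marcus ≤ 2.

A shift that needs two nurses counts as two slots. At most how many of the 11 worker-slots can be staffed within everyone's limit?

Total capacity across all nurses is 1+1+2+3+1+2 = 10, and 11 slots are needed, so at most 10 can be filled.
An assignment achieving 10: Tue-PM→Mendoza, Wed-AM→Lindqvist, Wed-PM→Lindqvist, Thu-AM→Watson, Thu-PM→Mendoza, Fri-AM→Osei, Fri-PM→Mendoza, Sat-AM→Fong, Sat-PM→Marcus, Sun-AM→Marcus.
Loads: Fong 1/1, Watson 1/1, Lindqvist 2/2, Mendoza 3/3, Osei 1/1, Marcus 2/2.

10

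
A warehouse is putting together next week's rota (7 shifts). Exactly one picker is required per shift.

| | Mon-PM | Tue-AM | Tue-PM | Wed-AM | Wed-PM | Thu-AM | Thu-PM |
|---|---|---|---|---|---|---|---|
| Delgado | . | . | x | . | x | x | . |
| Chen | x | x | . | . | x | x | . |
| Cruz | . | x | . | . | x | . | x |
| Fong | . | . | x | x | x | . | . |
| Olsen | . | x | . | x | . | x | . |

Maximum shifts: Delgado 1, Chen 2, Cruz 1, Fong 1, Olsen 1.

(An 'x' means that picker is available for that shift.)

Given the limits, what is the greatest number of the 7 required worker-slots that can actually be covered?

Total capacity across all pickers is 1+2+1+1+1 = 6, and 7 slots are needed, so at most 6 can be filled.
An assignment achieving 6: Mon-PM→Chen, Tue-AM→Chen, Tue-PM→Delgado, Wed-AM→Fong, Thu-AM→Olsen, Thu-PM→Cruz.
Loads: Delgado 1/1, Chen 2/2, Cruz 1/1, Fong 1/1, Olsen 1/1.

6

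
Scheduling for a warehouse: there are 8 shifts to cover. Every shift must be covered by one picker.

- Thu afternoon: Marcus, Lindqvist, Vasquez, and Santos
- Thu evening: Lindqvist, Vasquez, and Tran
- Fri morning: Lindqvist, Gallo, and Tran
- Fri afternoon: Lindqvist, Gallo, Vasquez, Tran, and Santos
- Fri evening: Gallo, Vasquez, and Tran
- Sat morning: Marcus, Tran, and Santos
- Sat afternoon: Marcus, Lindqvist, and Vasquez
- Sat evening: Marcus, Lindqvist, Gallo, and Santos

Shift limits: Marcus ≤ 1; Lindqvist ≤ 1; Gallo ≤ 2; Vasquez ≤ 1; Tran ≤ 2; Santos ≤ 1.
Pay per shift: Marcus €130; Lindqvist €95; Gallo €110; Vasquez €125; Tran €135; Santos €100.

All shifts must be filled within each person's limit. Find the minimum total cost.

€940

Picking the cheapest available picker for each shift independently would cost €780, but that ignores the shift limits.
An optimal schedule: Thu afternoon→Vasquez, Thu evening→Lindqvist, Fri morning→Gallo, Fri afternoon→Tran, Fri evening→Gallo, Sat morning→Tran, Sat afternoon→Marcus, Sat evening→Santos.
Total: 125 + 95 + 110 + 135 + 110 + 135 + 130 + 100 = €940.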